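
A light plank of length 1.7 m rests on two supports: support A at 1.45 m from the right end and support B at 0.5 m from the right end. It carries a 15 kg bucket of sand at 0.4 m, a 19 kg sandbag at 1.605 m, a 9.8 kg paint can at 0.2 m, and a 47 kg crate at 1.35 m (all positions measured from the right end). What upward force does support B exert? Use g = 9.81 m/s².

R_B ≈ 307 N

About support A:
Bucket of sand: 15 × 9.81 = 147.2 N down at 0.4 m → arm 1.05 m, τ = 147.2 × 1.05 = 154.6 N·m clockwise.
Sandbag: 19 × 9.81 = 186.4 N down at 1.605 m → arm 0.155 m, τ = 186.4 × 0.155 = 28.89 N·m counterclockwise.
Paint can: 9.8 × 9.81 = 96.14 N down at 0.2 m → arm 1.25 m, τ = 96.14 × 1.25 = 120.2 N·m clockwise.
Crate: 47 × 9.81 = 461.1 N down at 1.35 m → arm 0.1 m, τ = 461.1 × 0.1 = 46.11 N·m clockwise.
Net load moment about support A = 292 N·m clockwise.
Reaction R at support B is upward at 0.5 m, arm 0.95 m → moment R × 0.95 counterclockwise.
Setting net torque to zero: R × 0.95 = 292 → R = 307 N.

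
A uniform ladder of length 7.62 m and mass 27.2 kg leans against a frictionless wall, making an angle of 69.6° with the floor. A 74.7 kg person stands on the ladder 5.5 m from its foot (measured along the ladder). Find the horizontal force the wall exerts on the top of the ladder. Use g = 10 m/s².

Choose the foot of the ladder as the axis so the floor normal and friction both act there and drop out.
Ladder weight 27.2×10 = 272 N acts at 3.81 m along the ladder; its horizontal arm is 3.81·cos69.6° = 1.328 m → τ = 361.2 N·m clockwise.
Person: 74.7×10 = 747 N at 5.5 m → arm 1.917 m → τ = 1432 N·m clockwise.
Wall normal N acts horizontally at the top; its moment arm is the height L sinθ = 7.62·sin69.6° = 7.142 m, counterclockwise.
Balancing moments: N × 7.142 = 1793, giving N = 251 N.

N_wall ≈ 251 N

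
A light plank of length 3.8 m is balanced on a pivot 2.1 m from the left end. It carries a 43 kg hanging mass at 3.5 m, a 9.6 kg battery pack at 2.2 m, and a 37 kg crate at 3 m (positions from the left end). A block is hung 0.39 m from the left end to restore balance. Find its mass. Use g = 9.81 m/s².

m ≈ 55.2 kg

About the pivot (at 2.1 m from the left end):
Hanging mass: 43 × 9.81 = 421.8 N down at 3.5 m → arm 1.4 m, τ = 421.8 × 1.4 = 590.5 N·m clockwise.
Battery pack: 9.6 × 9.81 = 94.18 N down at 2.2 m → arm 0.1 m, τ = 94.18 × 0.1 = 9.418 N·m clockwise.
Crate: 37 × 9.81 = 363 N down at 3 m → arm 0.9 m, τ = 363 × 0.9 = 326.7 N·m clockwise.
Net moment of known loads = 926.6 N·m clockwise.
An unknown mass m at 0.39 m has arm 1.71 m; its moment is m·g·1.71 counterclockwise.
For rotational equilibrium, m × 9.81 × 1.71 = 926.6, so m = 926.6 / (9.81 × 1.71) = 55.2 kg.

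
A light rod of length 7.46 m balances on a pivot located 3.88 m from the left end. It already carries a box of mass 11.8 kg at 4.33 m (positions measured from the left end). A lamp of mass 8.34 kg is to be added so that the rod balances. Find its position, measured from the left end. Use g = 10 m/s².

x ≈ 3.24 m from the left end

Sum moments about the pivot (at 3.88 m from the left end) (the support reaction has zero arm there).
Box: 11.8 × 10 = 118 N down at 4.33 m → arm 0.45 m, τ = 118 × 0.45 = 53.1 N·m clockwise.
Net moment of existing loads = 53.1 N·m clockwise.
The lamp weighs 8.34 × 10 = 83.4 N and must supply an equal counterclockwise moment, so its lever arm about the pivot is 53.1 / 83.4 = 0.637 m.
That puts it at 3.88 − 0.637 = 3.24 m from the left end.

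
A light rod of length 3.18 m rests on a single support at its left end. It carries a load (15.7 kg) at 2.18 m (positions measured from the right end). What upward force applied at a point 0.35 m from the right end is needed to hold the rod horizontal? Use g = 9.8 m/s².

Choose the left end as the axis so the unknown pivot reaction has zero arm there.
Load: 15.7 × 9.8 = 153.9 N down at 2.18 m → arm 1 m, τ = 153.9 × 1 = 153.9 N·m clockwise.
Net moment of the loads = 153.9 N·m clockwise.
The upward force F acts at a point 0.35 m from the right end, arm 2.83 m, giving F × 2.83 counterclockwise.
Setting net torque to zero: F × 2.83 = 153.9 → F = 153.9 / 2.83 = 54.4 N.

F ≈ 54.4 N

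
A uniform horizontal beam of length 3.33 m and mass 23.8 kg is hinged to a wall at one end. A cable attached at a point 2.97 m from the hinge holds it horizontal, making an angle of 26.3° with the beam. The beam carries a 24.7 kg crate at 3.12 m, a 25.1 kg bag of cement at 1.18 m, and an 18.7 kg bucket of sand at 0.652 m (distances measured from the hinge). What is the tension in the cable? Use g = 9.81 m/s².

T ≈ 1180 N

Sum moments about the hinge (the unknown hinge reaction has zero arm there).
Beam weight: 23.8 × 9.81 = 233.5 N down at 1.665 m → arm 1.665 m, τ = 233.5 × 1.665 = 388.8 N·m clockwise.
Crate: 24.7 × 9.81 = 242.3 N down at 3.12 m → arm 3.12 m, τ = 242.3 × 3.12 = 756 N·m clockwise.
Bag of cement: 25.1 × 9.81 = 246.2 N down at 1.18 m → arm 1.18 m, τ = 246.2 × 1.18 = 290.5 N·m clockwise.
Bucket of sand: 18.7 × 9.81 = 183.4 N down at 0.652 m → arm 0.652 m, τ = 183.4 × 0.652 = 119.6 N·m clockwise.
Total clockwise load moment = 1555 N·m.
The cable tension T acts at 2.97 m; only its component perpendicular to the beam, T sinθ, produces torque. sin 26.3° = 0.4431.
Στ = 0 ⇒ T × 2.97 × 0.4431 = 1555 ⇒ T = 1555 / 1.316 = 1180 N.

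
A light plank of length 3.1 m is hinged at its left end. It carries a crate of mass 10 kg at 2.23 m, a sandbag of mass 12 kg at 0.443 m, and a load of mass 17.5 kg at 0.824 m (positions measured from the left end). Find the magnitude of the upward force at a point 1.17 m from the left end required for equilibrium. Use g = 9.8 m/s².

Sum moments about the left end (the unknown pivot reaction has zero arm there).
Crate: 10 × 9.8 = 98 N down at 2.23 m → arm 2.23 m, τ = 98 × 2.23 = 218.5 N·m clockwise.
Sandbag: 12 × 9.8 = 117.6 N down at 0.443 m → arm 0.443 m, τ = 117.6 × 0.443 = 52.1 N·m clockwise.
Load: 17.5 × 9.8 = 171.5 N down at 0.824 m → arm 0.824 m, τ = 171.5 × 0.824 = 141.3 N·m clockwise.
Net moment of the loads = 411.9 N·m clockwise.
The upward force F acts at a point 1.17 m from the left end, arm 1.17 m, giving F × 1.17 counterclockwise.
Στ = 0 ⇒ F × 1.17 = 411.9 ⇒ F = 411.9 / 1.17 = 352 N.

F ≈ 352 N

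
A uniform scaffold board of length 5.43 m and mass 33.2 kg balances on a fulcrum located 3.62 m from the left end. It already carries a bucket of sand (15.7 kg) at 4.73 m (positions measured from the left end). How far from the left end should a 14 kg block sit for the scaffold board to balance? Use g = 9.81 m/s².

x ≈ 4.52 m from the left end

Taking torques about the fulcrum (at 3.62 m from the left end):
Beam weight: 33.2 × 9.81 = 325.7 N down at 2.715 m → arm 0.905 m, τ = 325.7 × 0.905 = 294.8 N·m counterclockwise.
Bucket of sand: 15.7 × 9.81 = 154 N down at 4.73 m → arm 1.11 m, τ = 154 × 1.11 = 170.9 N·m clockwise.
Net moment of existing loads = 123.9 N·m counterclockwise.
The block weighs 14 × 9.81 = 137.3 N and must supply an equal clockwise moment, so its lever arm about the fulcrum is 123.9 / 137.3 = 0.902 m.
That puts it at 3.62 + 0.902 = 4.52 m from the left end.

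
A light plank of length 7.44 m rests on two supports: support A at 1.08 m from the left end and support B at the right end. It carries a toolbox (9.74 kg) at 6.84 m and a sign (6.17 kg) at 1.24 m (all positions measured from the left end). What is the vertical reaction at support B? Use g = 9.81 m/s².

Taking torques about support A:
Toolbox: 9.74 × 9.81 = 95.55 N down at 6.84 m → arm 5.76 m, τ = 95.55 × 5.76 = 550.4 N·m clockwise.
Sign: 6.17 × 9.81 = 60.53 N down at 1.24 m → arm 0.16 m, τ = 60.53 × 0.16 = 9.685 N·m clockwise.
Net load moment about support A = 560.1 N·m clockwise.
Reaction R at support B is upward at 7.44 m, arm 6.36 m → moment R × 6.36 counterclockwise.
Στ = 0 ⇒ R × 6.36 = 560.1 ⇒ R = 88.1 N.

R_B ≈ 88.1 N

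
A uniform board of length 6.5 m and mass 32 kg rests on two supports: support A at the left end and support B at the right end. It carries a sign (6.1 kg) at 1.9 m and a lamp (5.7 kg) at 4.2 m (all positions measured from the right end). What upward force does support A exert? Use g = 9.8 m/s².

Choose support B as the axis so its reaction then has zero moment arm.
Beam weight: 32 × 9.8 = 313.6 N down at 3.25 m → arm 3.25 m, τ = 313.6 × 3.25 = 1019 N·m counterclockwise.
Sign: 6.1 × 9.8 = 59.78 N down at 1.9 m → arm 1.9 m, τ = 59.78 × 1.9 = 113.6 N·m counterclockwise.
Lamp: 5.7 × 9.8 = 55.86 N down at 4.2 m → arm 4.2 m, τ = 55.86 × 4.2 = 234.6 N·m counterclockwise.
Net load moment about support B = 1367 N·m counterclockwise.
Reaction R at support A is upward at 6.5 m, arm 6.5 m → moment R × 6.5 clockwise.
Setting net torque to zero: R × 6.5 = 1367 → R = 210 N.

R_A ≈ 210 N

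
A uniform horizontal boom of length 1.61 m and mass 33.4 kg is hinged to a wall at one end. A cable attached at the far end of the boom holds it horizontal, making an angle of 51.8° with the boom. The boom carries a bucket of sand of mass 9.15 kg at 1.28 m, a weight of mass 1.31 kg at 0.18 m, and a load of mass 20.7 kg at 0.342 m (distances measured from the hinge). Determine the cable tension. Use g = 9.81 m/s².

T ≈ 356 N

Choose the hinge as the axis so the unknown hinge reaction has zero arm there.
Beam weight: 33.4 × 9.81 = 327.7 N down at 0.805 m → arm 0.805 m, τ = 327.7 × 0.805 = 263.8 N·m clockwise.
Bucket of sand: 9.15 × 9.81 = 89.76 N down at 1.28 m → arm 1.28 m, τ = 89.76 × 1.28 = 114.9 N·m clockwise.
Weight: 1.31 × 9.81 = 12.85 N down at 0.18 m → arm 0.18 m, τ = 12.85 × 0.18 = 2.313 N·m clockwise.
Load: 20.7 × 9.81 = 203.1 N down at 0.342 m → arm 0.342 m, τ = 203.1 × 0.342 = 69.46 N·m clockwise.
Total clockwise load moment = 450.5 N·m.
The cable tension T acts at 1.61 m; only its component perpendicular to the boom, T sinθ, produces torque. sin 51.8° = 0.7859.
Setting net torque to zero: T × 1.61 × 0.7859 = 450.5 → T = 450.5 / 1.265 = 356 N.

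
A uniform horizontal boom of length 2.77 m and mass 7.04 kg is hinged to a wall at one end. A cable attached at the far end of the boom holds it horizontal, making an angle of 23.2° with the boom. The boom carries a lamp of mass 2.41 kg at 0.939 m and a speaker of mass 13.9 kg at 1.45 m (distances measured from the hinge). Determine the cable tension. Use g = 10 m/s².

T ≈ 295 N

Taking torques about the hinge:
Beam weight: 7.04 × 10 = 70.4 N down at 1.385 m → arm 1.385 m, τ = 70.4 × 1.385 = 97.5 N·m clockwise.
Lamp: 2.41 × 10 = 24.1 N down at 0.939 m → arm 0.939 m, τ = 24.1 × 0.939 = 22.63 N·m clockwise.
Speaker: 13.9 × 10 = 139 N down at 1.45 m → arm 1.45 m, τ = 139 × 1.45 = 201.5 N·m clockwise.
Total clockwise load moment = 321.6 N·m.
The cable tension T acts at 2.77 m; only its component perpendicular to the boom, T sinθ, produces torque. sin 23.2° = 0.3939.
For rotational equilibrium, T × 2.77 × 0.3939 = 321.6, so T = 321.6 / 1.091 = 295 N.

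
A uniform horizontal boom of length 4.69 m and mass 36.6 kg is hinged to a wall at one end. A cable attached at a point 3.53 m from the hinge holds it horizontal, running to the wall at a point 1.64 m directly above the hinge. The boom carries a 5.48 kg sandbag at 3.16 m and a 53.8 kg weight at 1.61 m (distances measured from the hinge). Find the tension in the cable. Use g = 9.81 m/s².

Take moments about the hinge.
Beam weight: 36.6 × 9.81 = 359 N down at 2.345 m → arm 2.345 m, τ = 359 × 2.345 = 841.9 N·m clockwise.
Sandbag: 5.48 × 9.81 = 53.76 N down at 3.16 m → arm 3.16 m, τ = 53.76 × 3.16 = 169.9 N·m clockwise.
Weight: 53.8 × 9.81 = 527.8 N down at 1.61 m → arm 1.61 m, τ = 527.8 × 1.61 = 849.8 N·m clockwise.
Total clockwise load moment = 1862 N·m.
The cable tension T acts at 3.53 m; only its component perpendicular to the boom, T sinθ, produces torque. sinθ = h/√(h²+d²) = 1.64/√(1.64²+3.53²) = 0.4213.
Setting net torque to zero: T × 3.53 × 0.4213 = 1862 → T = 1862 / 1.487 = 1250 N.

T ≈ 1250 N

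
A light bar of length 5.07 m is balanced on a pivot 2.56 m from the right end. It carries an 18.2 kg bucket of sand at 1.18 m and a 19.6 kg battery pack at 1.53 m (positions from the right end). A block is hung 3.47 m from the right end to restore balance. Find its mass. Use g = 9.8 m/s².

m ≈ 49.8 kg

Choose the pivot (at 2.56 m from the right end) as the axis so the support reaction has zero arm there.
Bucket of sand: 18.2 × 9.8 = 178.4 N down at 1.18 m → arm 1.38 m, τ = 178.4 × 1.38 = 246.2 N·m clockwise.
Battery pack: 19.6 × 9.8 = 192.1 N down at 1.53 m → arm 1.03 m, τ = 192.1 × 1.03 = 197.9 N·m clockwise.
Net moment of known loads = 444.1 N·m clockwise.
An unknown mass m at 3.47 m has arm 0.91 m; its moment is m·g·0.91 counterclockwise.
Balancing moments: m × 9.8 × 0.91 = 444.1, giving m = 444.1 / (9.8 × 0.91) = 49.8 kg.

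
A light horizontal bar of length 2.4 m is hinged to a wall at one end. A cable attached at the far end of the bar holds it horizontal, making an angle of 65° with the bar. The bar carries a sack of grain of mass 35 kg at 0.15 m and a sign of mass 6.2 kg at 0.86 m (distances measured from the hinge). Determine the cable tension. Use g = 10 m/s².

T ≈ 48.6 N

About the hinge:
Sack of grain: 35 × 10 = 350 N down at 0.15 m → arm 0.15 m, τ = 350 × 0.15 = 52.5 N·m clockwise.
Sign: 6.2 × 10 = 62 N down at 0.86 m → arm 0.86 m, τ = 62 × 0.86 = 53.32 N·m clockwise.
Total clockwise load moment = 105.8 N·m.
The cable tension T acts at 2.4 m; only its component perpendicular to the bar, T sinθ, produces torque. sin 65° = 0.9063.
For rotational equilibrium, T × 2.4 × 0.9063 = 105.8, so T = 105.8 / 2.175 = 48.6 N.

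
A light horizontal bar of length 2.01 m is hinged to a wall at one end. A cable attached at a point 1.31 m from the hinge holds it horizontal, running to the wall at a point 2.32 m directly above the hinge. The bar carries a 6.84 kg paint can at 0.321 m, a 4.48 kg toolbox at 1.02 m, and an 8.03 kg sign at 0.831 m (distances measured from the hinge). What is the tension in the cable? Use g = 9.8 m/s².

Taking torques about the hinge:
Paint can: 6.84 × 9.8 = 67.03 N down at 0.321 m → arm 0.321 m, τ = 67.03 × 0.321 = 21.52 N·m clockwise.
Toolbox: 4.48 × 9.8 = 43.9 N down at 1.02 m → arm 1.02 m, τ = 43.9 × 1.02 = 44.78 N·m clockwise.
Sign: 8.03 × 9.8 = 78.69 N down at 0.831 m → arm 0.831 m, τ = 78.69 × 0.831 = 65.39 N·m clockwise.
Total clockwise load moment = 131.7 N·m.
The cable tension T acts at 1.31 m; only its component perpendicular to the bar, T sinθ, produces torque. sinθ = h/√(h²+d²) = 2.32/√(2.32²+1.31²) = 0.8708.
Setting net torque to zero: T × 1.31 × 0.8708 = 131.7 → T = 131.7 / 1.141 = 115 N.

T ≈ 115 N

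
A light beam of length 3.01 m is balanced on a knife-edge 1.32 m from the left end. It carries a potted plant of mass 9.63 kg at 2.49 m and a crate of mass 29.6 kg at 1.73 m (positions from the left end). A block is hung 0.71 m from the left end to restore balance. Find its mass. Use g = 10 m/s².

Sum moments about the knife-edge (at 1.32 m from the left end) (the support reaction has zero arm there).
Potted plant: 9.63 × 10 = 96.3 N down at 2.49 m → arm 1.17 m, τ = 96.3 × 1.17 = 112.7 N·m clockwise.
Crate: 29.6 × 10 = 296 N down at 1.73 m → arm 0.41 m, τ = 296 × 0.41 = 121.4 N·m clockwise.
Net moment of known loads = 234.1 N·m clockwise.
An unknown mass m at 0.71 m has arm 0.61 m; its moment is m·g·0.61 counterclockwise.
Στ = 0 ⇒ m × 10 × 0.61 = 234.1 ⇒ m = 234.1 / (10 × 0.61) = 38.4 kg.

m ≈ 38.4 kg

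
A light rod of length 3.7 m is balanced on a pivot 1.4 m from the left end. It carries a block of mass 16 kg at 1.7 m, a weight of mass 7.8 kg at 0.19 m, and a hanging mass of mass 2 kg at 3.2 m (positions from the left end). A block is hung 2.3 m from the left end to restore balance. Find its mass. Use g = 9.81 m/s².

Choose the pivot (at 1.4 m from the left end) as the axis so the support reaction has zero arm there.
Block: 16 × 9.81 = 157 N down at 1.7 m → arm 0.3 m, τ = 157 × 0.3 = 47.1 N·m clockwise.
Weight: 7.8 × 9.81 = 76.52 N down at 0.19 m → arm 1.21 m, τ = 76.52 × 1.21 = 92.59 N·m counterclockwise.
Hanging mass: 2 × 9.81 = 19.62 N down at 3.2 m → arm 1.8 m, τ = 19.62 × 1.8 = 35.32 N·m clockwise.
Net moment of known loads = 10.17 N·m counterclockwise.
An unknown mass m at 2.3 m has arm 0.9 m; its moment is m·g·0.9 clockwise.
For rotational equilibrium, m × 9.81 × 0.9 = 10.17, so m = 10.17 / (9.81 × 0.9) = 1.15 kg.

m ≈ 1.15 kg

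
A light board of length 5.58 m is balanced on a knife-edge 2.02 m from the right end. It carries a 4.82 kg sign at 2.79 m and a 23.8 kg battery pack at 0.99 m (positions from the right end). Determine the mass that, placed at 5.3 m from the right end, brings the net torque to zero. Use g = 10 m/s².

m ≈ 6.34 kg

Choose the knife-edge (at 2.02 m from the right end) as the axis so the support reaction has zero arm there.
Sign: 4.82 × 10 = 48.2 N down at 2.79 m → arm 0.77 m, τ = 48.2 × 0.77 = 37.11 N·m counterclockwise.
Battery pack: 23.8 × 10 = 238 N down at 0.99 m → arm 1.03 m, τ = 238 × 1.03 = 245.1 N·m clockwise.
Net moment of known loads = 208 N·m clockwise.
An unknown mass m at 5.3 m has arm 3.28 m; its moment is m·g·3.28 counterclockwise.
Balancing moments: m × 10 × 3.28 = 208, giving m = 208 / (10 × 3.28) = 6.34 kg.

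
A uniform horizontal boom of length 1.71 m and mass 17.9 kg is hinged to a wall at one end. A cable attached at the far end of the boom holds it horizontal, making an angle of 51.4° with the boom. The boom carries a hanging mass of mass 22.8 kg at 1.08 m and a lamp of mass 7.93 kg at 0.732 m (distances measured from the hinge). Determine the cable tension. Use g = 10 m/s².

Take moments about the hinge.
Beam weight: 17.9 × 10 = 179 N down at 0.855 m → arm 0.855 m, τ = 179 × 0.855 = 153 N·m clockwise.
Hanging mass: 22.8 × 10 = 228 N down at 1.08 m → arm 1.08 m, τ = 228 × 1.08 = 246.2 N·m clockwise.
Lamp: 7.93 × 10 = 79.3 N down at 0.732 m → arm 0.732 m, τ = 79.3 × 0.732 = 58.05 N·m clockwise.
Total clockwise load moment = 457.2 N·m.
The cable tension T acts at 1.71 m; only its component perpendicular to the boom, T sinθ, produces torque. sin 51.4° = 0.7815.
Στ = 0 ⇒ T × 1.71 × 0.7815 = 457.2 ⇒ T = 457.2 / 1.336 = 342 N.

T ≈ 342 N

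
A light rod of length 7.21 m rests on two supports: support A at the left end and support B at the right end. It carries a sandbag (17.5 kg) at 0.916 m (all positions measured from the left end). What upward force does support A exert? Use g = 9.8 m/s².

R_A ≈ 150 N

About support B:
Sandbag: 17.5 × 9.8 = 171.5 N down at 0.916 m → arm 6.294 m, τ = 171.5 × 6.294 = 1079 N·m counterclockwise.
Net load moment about support B = 1079 N·m counterclockwise.
Reaction R at support A is upward at 0 m, arm 7.21 m → moment R × 7.21 clockwise.
For rotational equilibrium, R × 7.21 = 1079, so R = 150 N.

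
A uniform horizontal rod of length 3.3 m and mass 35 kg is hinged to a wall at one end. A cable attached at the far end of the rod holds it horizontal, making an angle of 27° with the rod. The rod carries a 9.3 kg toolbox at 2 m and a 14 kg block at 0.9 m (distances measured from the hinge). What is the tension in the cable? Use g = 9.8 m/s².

T ≈ 582 N

Sum moments about the hinge (the unknown hinge reaction has zero arm there).
Beam weight: 35 × 9.8 = 343 N down at 1.65 m → arm 1.65 m, τ = 343 × 1.65 = 565.9 N·m clockwise.
Toolbox: 9.3 × 9.8 = 91.14 N down at 2 m → arm 2 m, τ = 91.14 × 2 = 182.3 N·m clockwise.
Block: 14 × 9.8 = 137.2 N down at 0.9 m → arm 0.9 m, τ = 137.2 × 0.9 = 123.5 N·m clockwise.
Total clockwise load moment = 871.7 N·m.
The cable tension T acts at 3.3 m; only its component perpendicular to the rod, T sinθ, produces torque. sin 27° = 0.454.
Στ = 0 ⇒ T × 3.3 × 0.454 = 871.7 ⇒ T = 871.7 / 1.498 = 582 N.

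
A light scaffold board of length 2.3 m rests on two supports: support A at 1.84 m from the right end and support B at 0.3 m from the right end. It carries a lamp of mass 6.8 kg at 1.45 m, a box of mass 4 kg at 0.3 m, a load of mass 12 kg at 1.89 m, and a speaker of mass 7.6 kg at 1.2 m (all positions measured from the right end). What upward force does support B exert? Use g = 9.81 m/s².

R_B ≈ 83.3 N

Sum moments about support A (its reaction then has zero moment arm).
Lamp: 6.8 × 9.81 = 66.71 N down at 1.45 m → arm 0.39 m, τ = 66.71 × 0.39 = 26.02 N·m clockwise.
Box: 4 × 9.81 = 39.24 N down at 0.3 m → arm 1.54 m, τ = 39.24 × 1.54 = 60.43 N·m clockwise.
Load: 12 × 9.81 = 117.7 N down at 1.89 m → arm 0.05 m, τ = 117.7 × 0.05 = 5.885 N·m counterclockwise.
Speaker: 7.6 × 9.81 = 74.56 N down at 1.2 m → arm 0.64 m, τ = 74.56 × 0.64 = 47.72 N·m clockwise.
Net load moment about support A = 128.3 N·m clockwise.
Reaction R at support B is upward at 0.3 m, arm 1.54 m → moment R × 1.54 counterclockwise.
Στ = 0 ⇒ R × 1.54 = 128.3 ⇒ R = 83.3 N.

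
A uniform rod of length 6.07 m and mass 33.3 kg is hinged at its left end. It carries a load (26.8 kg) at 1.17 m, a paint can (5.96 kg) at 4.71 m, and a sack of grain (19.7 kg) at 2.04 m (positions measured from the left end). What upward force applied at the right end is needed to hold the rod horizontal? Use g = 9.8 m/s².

F ≈ 324 N

Choose the left end as the axis so the unknown pivot reaction has zero arm there.
Beam weight: 33.3 × 9.8 = 326.3 N down at 3.035 m → arm 3.035 m, τ = 326.3 × 3.035 = 990.3 N·m clockwise.
Load: 26.8 × 9.8 = 262.6 N down at 1.17 m → arm 1.17 m, τ = 262.6 × 1.17 = 307.2 N·m clockwise.
Paint can: 5.96 × 9.8 = 58.41 N down at 4.71 m → arm 4.71 m, τ = 58.41 × 4.71 = 275.1 N·m clockwise.
Sack of grain: 19.7 × 9.8 = 193.1 N down at 2.04 m → arm 2.04 m, τ = 193.1 × 2.04 = 393.9 N·m clockwise.
Net moment of the loads = 1966 N·m clockwise.
The upward force F acts at the right end, arm 6.07 m, giving F × 6.07 counterclockwise.
Στ = 0 ⇒ F × 6.07 = 1966 ⇒ F = 1966 / 6.07 = 324 N.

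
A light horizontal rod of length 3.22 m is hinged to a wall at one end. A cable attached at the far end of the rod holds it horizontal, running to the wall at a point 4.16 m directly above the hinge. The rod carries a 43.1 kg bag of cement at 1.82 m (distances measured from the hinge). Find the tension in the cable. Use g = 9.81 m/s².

T ≈ 302 N

About the hinge:
Bag of cement: 43.1 × 9.81 = 422.8 N down at 1.82 m → arm 1.82 m, τ = 422.8 × 1.82 = 769.5 N·m clockwise.
Total clockwise load moment = 769.5 N·m.
The cable tension T acts at 3.22 m; only its component perpendicular to the rod, T sinθ, produces torque. sinθ = h/√(h²+d²) = 4.16/√(4.16²+3.22²) = 0.7908.
For rotational equilibrium, T × 3.22 × 0.7908 = 769.5, so T = 769.5 / 2.546 = 302 N.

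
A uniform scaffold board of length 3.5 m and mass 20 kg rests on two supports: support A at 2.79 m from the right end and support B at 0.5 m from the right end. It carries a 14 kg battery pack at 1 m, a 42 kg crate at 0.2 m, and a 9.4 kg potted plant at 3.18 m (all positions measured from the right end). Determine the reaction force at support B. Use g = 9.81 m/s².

R_B ≈ 647 N

Choose support A as the axis so its reaction then has zero moment arm.
Beam weight: 20 × 9.81 = 196.2 N down at 1.75 m → arm 1.04 m, τ = 196.2 × 1.04 = 204 N·m clockwise.
Battery pack: 14 × 9.81 = 137.3 N down at 1 m → arm 1.79 m, τ = 137.3 × 1.79 = 245.8 N·m clockwise.
Crate: 42 × 9.81 = 412 N down at 0.2 m → arm 2.59 m, τ = 412 × 2.59 = 1067 N·m clockwise.
Potted plant: 9.4 × 9.81 = 92.21 N down at 3.18 m → arm 0.39 m, τ = 92.21 × 0.39 = 35.96 N·m counterclockwise.
Net load moment about support A = 1481 N·m clockwise.
Reaction R at support B is upward at 0.5 m, arm 2.29 m → moment R × 2.29 counterclockwise.
Balancing moments: R × 2.29 = 1481, giving R = 647 N.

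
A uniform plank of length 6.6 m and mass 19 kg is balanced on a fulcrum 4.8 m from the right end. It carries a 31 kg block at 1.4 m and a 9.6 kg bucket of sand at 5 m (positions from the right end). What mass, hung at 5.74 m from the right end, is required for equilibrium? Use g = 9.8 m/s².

m ≈ 140 kg

Take moments about the fulcrum (at 4.8 m from the right end).
Beam weight: 19 × 9.8 = 186.2 N down at 3.3 m → arm 1.5 m, τ = 186.2 × 1.5 = 279.3 N·m clockwise.
Block: 31 × 9.8 = 303.8 N down at 1.4 m → arm 3.4 m, τ = 303.8 × 3.4 = 1033 N·m clockwise.
Bucket of sand: 9.6 × 9.8 = 94.08 N down at 5 m → arm 0.2 m, τ = 94.08 × 0.2 = 18.82 N·m counterclockwise.
Net moment of known loads = 1293 N·m clockwise.
An unknown mass m at 5.74 m has arm 0.94 m; its moment is m·g·0.94 counterclockwise.
Setting net torque to zero: m × 9.8 × 0.94 = 1293 → m = 1293 / (9.8 × 0.94) = 140 kg.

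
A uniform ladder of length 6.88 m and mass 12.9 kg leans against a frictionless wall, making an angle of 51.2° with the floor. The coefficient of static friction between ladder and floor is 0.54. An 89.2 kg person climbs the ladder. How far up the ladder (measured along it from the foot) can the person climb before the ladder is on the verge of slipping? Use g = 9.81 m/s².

About the foot of the ladder:
Ladder weight 12.9×9.81 = 126.5 N acts at 3.44 m along the ladder; its horizontal arm is 3.44·cos51.2° = 2.156 m → τ = 272.7 N·m clockwise.
Person weight 89.2×9.81 = 875.1 N at distance d → arm d·cos51.2° → τ = 875.1·d·0.6266 clockwise.
Wall normal N at the top has arm L sinθ = 5.362 m counterclockwise, so Στ = 0 gives N·5.362 = 272.7 + 548.3·d.
ΣFy = 0 ⇒ N_floor = 1002 N, so the maximum friction is μ_s·N_floor = 0.54×1002 = 541.1 N. ΣFx = 0 ⇒ N_wall = f, so at the slipping point N = 541.1 N.
Substituting: 541.1×5.362 = 272.7 + 548.3·d ⇒ d = (2901 − 272.7) / 548.3 = 4.79 m.

d ≈ 4.79 m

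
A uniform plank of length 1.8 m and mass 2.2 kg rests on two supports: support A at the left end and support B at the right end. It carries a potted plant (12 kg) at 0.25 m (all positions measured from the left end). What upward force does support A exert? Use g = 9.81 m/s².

Choose support B as the axis so its reaction then has zero moment arm.
Beam weight: 2.2 × 9.81 = 21.58 N down at 0.9 m → arm 0.9 m, τ = 21.58 × 0.9 = 19.42 N·m counterclockwise.
Potted plant: 12 × 9.81 = 117.7 N down at 0.25 m → arm 1.55 m, τ = 117.7 × 1.55 = 182.4 N·m counterclockwise.
Net load moment about support B = 201.8 N·m counterclockwise.
Reaction R at support A is upward at 0 m, arm 1.8 m → moment R × 1.8 clockwise.
Balancing moments: R × 1.8 = 201.8, giving R = 112 N.

R_A ≈ 112 N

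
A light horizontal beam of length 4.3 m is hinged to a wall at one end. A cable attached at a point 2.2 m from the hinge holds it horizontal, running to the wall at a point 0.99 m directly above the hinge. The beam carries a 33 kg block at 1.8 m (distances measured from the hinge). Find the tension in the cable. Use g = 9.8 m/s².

Taking torques about the hinge:
Block: 33 × 9.8 = 323.4 N down at 1.8 m → arm 1.8 m, τ = 323.4 × 1.8 = 582.1 N·m clockwise.
Total clockwise load moment = 582.1 N·m.
The cable tension T acts at 2.2 m; only its component perpendicular to the beam, T sinθ, produces torque. sinθ = h/√(h²+d²) = 0.99/√(0.99²+2.2²) = 0.4104.
Setting net torque to zero: T × 2.2 × 0.4104 = 582.1 → T = 582.1 / 0.9029 = 645 N.

T ≈ 645 N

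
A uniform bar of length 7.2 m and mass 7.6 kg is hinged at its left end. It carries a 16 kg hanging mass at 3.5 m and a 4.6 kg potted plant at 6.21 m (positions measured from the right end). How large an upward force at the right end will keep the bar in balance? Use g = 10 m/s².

Take moments about the left end.
Beam weight: 7.6 × 10 = 76 N down at 3.6 m → arm 3.6 m, τ = 76 × 3.6 = 273.6 N·m clockwise.
Hanging mass: 16 × 10 = 160 N down at 3.5 m → arm 3.7 m, τ = 160 × 3.7 = 592 N·m clockwise.
Potted plant: 4.6 × 10 = 46 N down at 6.21 m → arm 0.99 m, τ = 46 × 0.99 = 45.54 N·m clockwise.
Net moment of the loads = 911.1 N·m clockwise.
The upward force F acts at the right end, arm 7.2 m, giving F × 7.2 counterclockwise.
Balancing moments: F × 7.2 = 911.1, giving F = 911.1 / 7.2 = 127 N.

F ≈ 127 N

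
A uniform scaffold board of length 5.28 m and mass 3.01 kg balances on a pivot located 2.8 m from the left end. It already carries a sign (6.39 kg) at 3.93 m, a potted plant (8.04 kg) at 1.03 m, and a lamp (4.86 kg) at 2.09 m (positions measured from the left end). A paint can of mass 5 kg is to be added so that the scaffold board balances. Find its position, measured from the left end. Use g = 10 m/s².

Taking torques about the pivot (at 2.8 m from the left end):
Beam weight: 3.01 × 10 = 30.1 N down at 2.64 m → arm 0.16 m, τ = 30.1 × 0.16 = 4.816 N·m counterclockwise.
Sign: 6.39 × 10 = 63.9 N down at 3.93 m → arm 1.13 m, τ = 63.9 × 1.13 = 72.21 N·m clockwise.
Potted plant: 8.04 × 10 = 80.4 N down at 1.03 m → arm 1.77 m, τ = 80.4 × 1.77 = 142.3 N·m counterclockwise.
Lamp: 4.86 × 10 = 48.6 N down at 2.09 m → arm 0.71 m, τ = 48.6 × 0.71 = 34.51 N·m counterclockwise.
Net moment of existing loads = 109.4 N·m counterclockwise.
The paint can weighs 5 × 10 = 50 N and must supply an equal clockwise moment, so its lever arm about the pivot is 109.4 / 50 = 2.19 m.
That puts it at 2.8 + 2.19 = 4.99 m from the left end.

x ≈ 4.99 m from the left end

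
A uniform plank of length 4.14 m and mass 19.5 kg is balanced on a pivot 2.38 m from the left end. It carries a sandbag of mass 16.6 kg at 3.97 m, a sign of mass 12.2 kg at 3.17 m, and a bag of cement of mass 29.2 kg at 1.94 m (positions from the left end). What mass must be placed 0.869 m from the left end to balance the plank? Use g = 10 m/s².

m ≈ 11.3 kg

About the pivot (at 2.38 m from the left end):
Beam weight: 19.5 × 10 = 195 N down at 2.07 m → arm 0.31 m, τ = 195 × 0.31 = 60.45 N·m counterclockwise.
Sandbag: 16.6 × 10 = 166 N down at 3.97 m → arm 1.59 m, τ = 166 × 1.59 = 263.9 N·m clockwise.
Sign: 12.2 × 10 = 122 N down at 3.17 m → arm 0.79 m, τ = 122 × 0.79 = 96.38 N·m clockwise.
Bag of cement: 29.2 × 10 = 292 N down at 1.94 m → arm 0.44 m, τ = 292 × 0.44 = 128.5 N·m counterclockwise.
Net moment of known loads = 171.3 N·m clockwise.
An unknown mass m at 0.869 m has arm 1.511 m; its moment is m·g·1.511 counterclockwise.
Setting net torque to zero: m × 10 × 1.511 = 171.3 → m = 171.3 / (10 × 1.511) = 11.3 kg.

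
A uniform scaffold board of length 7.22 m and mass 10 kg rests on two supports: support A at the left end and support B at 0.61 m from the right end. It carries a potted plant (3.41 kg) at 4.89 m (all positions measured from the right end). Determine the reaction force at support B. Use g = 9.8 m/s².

R_B ≈ 65.3 N

Taking torques about support A:
Beam weight: 10 × 9.8 = 98 N down at 3.61 m → arm 3.61 m, τ = 98 × 3.61 = 353.8 N·m clockwise.
Potted plant: 3.41 × 9.8 = 33.42 N down at 4.89 m → arm 2.33 m, τ = 33.42 × 2.33 = 77.87 N·m clockwise.
Net load moment about support A = 431.7 N·m clockwise.
Reaction R at support B is upward at 0.61 m, arm 6.61 m → moment R × 6.61 counterclockwise.
Στ = 0 ⇒ R × 6.61 = 431.7 ⇒ R = 65.3 N.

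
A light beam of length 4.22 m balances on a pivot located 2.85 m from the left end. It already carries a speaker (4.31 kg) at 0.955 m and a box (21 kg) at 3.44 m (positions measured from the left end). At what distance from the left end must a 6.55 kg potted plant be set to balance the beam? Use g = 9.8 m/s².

Take moments about the pivot (at 2.85 m from the left end).
Speaker: 4.31 × 9.8 = 42.24 N down at 0.955 m → arm 1.895 m, τ = 42.24 × 1.895 = 80.04 N·m counterclockwise.
Box: 21 × 9.8 = 205.8 N down at 3.44 m → arm 0.59 m, τ = 205.8 × 0.59 = 121.4 N·m clockwise.
Net moment of existing loads = 41.36 N·m clockwise.
The potted plant weighs 6.55 × 9.8 = 64.19 N and must supply an equal counterclockwise moment, so its lever arm about the pivot is 41.36 / 64.19 = 0.644 m.
That puts it at 2.85 − 0.644 = 2.21 m from the left end.

x ≈ 2.21 m from the left end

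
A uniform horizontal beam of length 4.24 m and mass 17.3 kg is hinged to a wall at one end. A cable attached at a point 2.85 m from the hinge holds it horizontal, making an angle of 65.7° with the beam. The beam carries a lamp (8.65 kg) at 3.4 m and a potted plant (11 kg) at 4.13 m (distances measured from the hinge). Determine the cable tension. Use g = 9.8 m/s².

About the hinge:
Beam weight: 17.3 × 9.8 = 169.5 N down at 2.12 m → arm 2.12 m, τ = 169.5 × 2.12 = 359.3 N·m clockwise.
Lamp: 8.65 × 9.8 = 84.77 N down at 3.4 m → arm 3.4 m, τ = 84.77 × 3.4 = 288.2 N·m clockwise.
Potted plant: 11 × 9.8 = 107.8 N down at 4.13 m → arm 4.13 m, τ = 107.8 × 4.13 = 445.2 N·m clockwise.
Total clockwise load moment = 1093 N·m.
The cable tension T acts at 2.85 m; only its component perpendicular to the beam, T sinθ, produces torque. sin 65.7° = 0.9114.
For rotational equilibrium, T × 2.85 × 0.9114 = 1093, so T = 1093 / 2.597 = 421 N.

T ≈ 421 N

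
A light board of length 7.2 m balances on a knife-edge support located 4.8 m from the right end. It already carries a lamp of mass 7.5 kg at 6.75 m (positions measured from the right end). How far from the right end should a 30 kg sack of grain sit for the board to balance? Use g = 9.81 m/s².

x ≈ 4.31 m from the right end

Taking torques about the knife-edge support (at 4.8 m from the right end):
Lamp: 7.5 × 9.81 = 73.58 N down at 6.75 m → arm 1.95 m, τ = 73.58 × 1.95 = 143.5 N·m counterclockwise.
Net moment of existing loads = 143.5 N·m counterclockwise.
The sack of grain weighs 30 × 9.81 = 294.3 N and must supply an equal clockwise moment, so its lever arm about the knife-edge support is 143.5 / 294.3 = 0.488 m.
That puts it at 4.8 − 0.488 = 4.31 m from the right end.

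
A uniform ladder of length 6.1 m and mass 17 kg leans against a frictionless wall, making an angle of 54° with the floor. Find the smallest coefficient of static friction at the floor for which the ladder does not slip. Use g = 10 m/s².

μ_min ≈ 0.363

Choose the foot of the ladder as the axis so the floor normal and friction both act there and drop out.
Ladder weight 17×10 = 170 N acts at 3.05 m along the ladder; its horizontal arm is 3.05·cos54° = 1.793 m → τ = 304.8 N·m clockwise.
Wall normal N acts horizontally at the top; its moment arm is the height L sinθ = 6.1·sin54° = 4.935 m, counterclockwise.
Στ = 0 ⇒ N × 4.935 = 304.8 ⇒ N = 61.76 N.
ΣFx = 0 ⇒ f = N_wall = 61.76 N. ΣFy = 0 ⇒ N_floor = 170 N.
μ_min = f / N_floor = 61.76 / 170 = 0.363.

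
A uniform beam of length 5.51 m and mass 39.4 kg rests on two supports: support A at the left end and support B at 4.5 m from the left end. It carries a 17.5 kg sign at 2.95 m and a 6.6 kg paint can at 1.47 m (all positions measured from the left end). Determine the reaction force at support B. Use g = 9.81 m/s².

R_B ≈ 370 N

About support A:
Beam weight: 39.4 × 9.81 = 386.5 N down at 2.755 m → arm 2.755 m, τ = 386.5 × 2.755 = 1065 N·m clockwise.
Sign: 17.5 × 9.81 = 171.7 N down at 2.95 m → arm 2.95 m, τ = 171.7 × 2.95 = 506.5 N·m clockwise.
Paint can: 6.6 × 9.81 = 64.75 N down at 1.47 m → arm 1.47 m, τ = 64.75 × 1.47 = 95.18 N·m clockwise.
Net load moment about support A = 1667 N·m clockwise.
Reaction R at support B is upward at 4.5 m, arm 4.5 m → moment R × 4.5 counterclockwise.
For rotational equilibrium, R × 4.5 = 1667, so R = 370 N.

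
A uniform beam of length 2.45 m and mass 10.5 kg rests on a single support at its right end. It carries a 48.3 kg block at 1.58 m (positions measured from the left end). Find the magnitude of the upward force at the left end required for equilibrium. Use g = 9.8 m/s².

F ≈ 220 N

Taking torques about the right end:
Beam weight: 10.5 × 9.8 = 102.9 N down at 1.225 m → arm 1.225 m, τ = 102.9 × 1.225 = 126.1 N·m counterclockwise.
Block: 48.3 × 9.8 = 473.3 N down at 1.58 m → arm 0.87 m, τ = 473.3 × 0.87 = 411.8 N·m counterclockwise.
Net moment of the loads = 537.9 N·m counterclockwise.
The upward force F acts at the left end, arm 2.45 m, giving F × 2.45 clockwise.
Στ = 0 ⇒ F × 2.45 = 537.9 ⇒ F = 537.9 / 2.45 = 220 N.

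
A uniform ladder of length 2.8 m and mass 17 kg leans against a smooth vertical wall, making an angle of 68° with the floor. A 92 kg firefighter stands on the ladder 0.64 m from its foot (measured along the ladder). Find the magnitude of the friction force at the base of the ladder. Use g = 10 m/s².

About the foot of the ladder:
Ladder weight 17×10 = 170 N acts at 1.4 m along the ladder; its horizontal arm is 1.4·cos68° = 0.5244 m → τ = 89.15 N·m clockwise.
Firefighter: 92×10 = 920 N at 0.64 m → arm 0.2397 m → τ = 220.5 N·m clockwise.
Wall normal N acts horizontally at the top; its moment arm is the height L sinθ = 2.8·sin68° = 2.596 m, counterclockwise.
For rotational equilibrium, N × 2.596 = 309.6, so N = 119 N.
ΣFx = 0: friction at the foot balances the wall's push, so f = N_wall = 119 N.

f ≈ 119 N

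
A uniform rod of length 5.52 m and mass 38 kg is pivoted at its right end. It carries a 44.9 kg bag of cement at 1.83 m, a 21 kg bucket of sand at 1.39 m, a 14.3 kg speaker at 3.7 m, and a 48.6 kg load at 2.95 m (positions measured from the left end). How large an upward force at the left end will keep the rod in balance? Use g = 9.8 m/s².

F ≈ 902 N

Choose the right end as the axis so the unknown pivot reaction has zero arm there.
Beam weight: 38 × 9.8 = 372.4 N down at 2.76 m → arm 2.76 m, τ = 372.4 × 2.76 = 1028 N·m counterclockwise.
Bag of cement: 44.9 × 9.8 = 440 N down at 1.83 m → arm 3.69 m, τ = 440 × 3.69 = 1624 N·m counterclockwise.
Bucket of sand: 21 × 9.8 = 205.8 N down at 1.39 m → arm 4.13 m, τ = 205.8 × 4.13 = 850 N·m counterclockwise.
Speaker: 14.3 × 9.8 = 140.1 N down at 3.7 m → arm 1.82 m, τ = 140.1 × 1.82 = 255 N·m counterclockwise.
Load: 48.6 × 9.8 = 476.3 N down at 2.95 m → arm 2.57 m, τ = 476.3 × 2.57 = 1224 N·m counterclockwise.
Net moment of the loads = 4981 N·m counterclockwise.
The upward force F acts at the left end, arm 5.52 m, giving F × 5.52 clockwise.
For rotational equilibrium, F × 5.52 = 4981, so F = 4981 / 5.52 = 902 N.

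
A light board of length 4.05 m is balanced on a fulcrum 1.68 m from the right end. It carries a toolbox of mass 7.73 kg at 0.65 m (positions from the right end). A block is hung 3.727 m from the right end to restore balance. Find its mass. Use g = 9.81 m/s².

About the fulcrum (at 1.68 m from the right end):
Toolbox: 7.73 × 9.81 = 75.83 N down at 0.65 m → arm 1.03 m, τ = 75.83 × 1.03 = 78.1 N·m clockwise.
Net moment of known loads = 78.1 N·m clockwise.
An unknown mass m at 3.727 m has arm 2.047 m; its moment is m·g·2.047 counterclockwise.
For rotational equilibrium, m × 9.81 × 2.047 = 78.1, so m = 78.1 / (9.81 × 2.047) = 3.89 kg.

m ≈ 3.89 kg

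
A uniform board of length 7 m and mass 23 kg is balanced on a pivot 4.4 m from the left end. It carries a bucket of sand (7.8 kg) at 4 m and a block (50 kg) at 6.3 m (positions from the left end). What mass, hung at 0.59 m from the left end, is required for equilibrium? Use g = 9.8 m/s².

m ≈ 18.7 kg

Taking torques about the pivot (at 4.4 m from the left end):
Beam weight: 23 × 9.8 = 225.4 N down at 3.5 m → arm 0.9 m, τ = 225.4 × 0.9 = 202.9 N·m counterclockwise.
Bucket of sand: 7.8 × 9.8 = 76.44 N down at 4 m → arm 0.4 m, τ = 76.44 × 0.4 = 30.58 N·m counterclockwise.
Block: 50 × 9.8 = 490 N down at 6.3 m → arm 1.9 m, τ = 490 × 1.9 = 931 N·m clockwise.
Net moment of known loads = 697.5 N·m clockwise.
An unknown mass m at 0.59 m has arm 3.81 m; its moment is m·g·3.81 counterclockwise.
Balancing moments: m × 9.8 × 3.81 = 697.5, giving m = 697.5 / (9.8 × 3.81) = 18.7 kg.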